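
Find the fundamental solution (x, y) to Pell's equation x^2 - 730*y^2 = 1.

(x, y) = (1459, 54)

First expand sqrt(730) as a continued fraction. With x_i = (sqrt(730) + m_i)/d_i and (m_0, d_0) = (0, 1): a_0 = floor(sqrt(730)) = 27, since 27^2 = 729 <= 730 < 784 = 28^2.
Iterate m_{i+1} = d_i*a_i - m_i, d_{i+1} = (730 - m_{i+1}^2)/d_i, a_{i+1} = floor((a_0 + m_{i+1})/d_{i+1}):
  m_1 = 1*27 - 0 = 27, d_1 = (730 - 27^2)/1 = 1/1 = 1, a_1 = floor((27 + 27)/1) = 54.
  m_2 = 1*54 - 27 = 27, d_2 = (730 - 27^2)/1 = 1/1 = 1: (m_2, d_2) = (m_1, d_1) = (27, 1), so from here the quotient a_1 repeats; the period length is 1.
So sqrt(730) = [27; (54)] with period length k = 1.
k is odd, so (p_{k-1}, q_{k-1}) only solves x^2 - 730y^2 = -1 and the fundamental solution of x^2 - 730y^2 = 1 is (p_{2k-1}, q_{2k-1}) = (p_1, q_1); compute convergents through index 1, running through the period twice.
Convergents (p_i = a_i*p_{i-1} + p_{i-2}, q_i = a_i*q_{i-1} + q_{i-2} with p_{-2}=0, p_{-1}=1, q_{-2}=1, q_{-1}=0):
  i=0: a_0=27, p_0 = 27*1 + 0 = 27, q_0 = 27*0 + 1 = 1.
  i=1: a_1=54, p_1 = 54*27 + 1 = 1459, q_1 = 54*1 + 0 = 54.
Indeed p_0^2 - 730*q_0^2 = 729 - 730 = -1, not +1.
Check: 1459^2 - 730*54^2 = 2128681 - 2128680 = 1, so (x, y) = (1459, 54) solves the equation, and by the theorem it is the least positive solution.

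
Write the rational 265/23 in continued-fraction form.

[11; 1, 1, 11]

Run the Euclidean algorithm on 265 and 23; the successive quotients are the partial quotients a_0, a_1, ... (each step inverts the fractional part left over by the previous one):
  265 = 11*23 + 12, so a_0 = 11.
  23 = 1*12 + 11, so a_1 = 1.
  12 = 1*11 + 1, so a_2 = 1.
  11 = 11*1 + 0, so a_3 = 11.
The remainder reaches 0 after 4 divisions, so the expansion has 4 partial quotients, read off in order.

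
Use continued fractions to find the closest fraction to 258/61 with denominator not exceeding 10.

38/9

Expand x = 258/61 as a continued fraction with the Euclidean algorithm:
  258 = 4*61 + 14, so a_0 = 4.
  61 = 4*14 + 5, so a_1 = 4.
  14 = 2*5 + 4, so a_2 = 2.
  5 = 1*4 + 1, so a_3 = 1.
  4 = 4*1 + 0, so a_4 = 4.
so x = [4; 4, 2, 1, 4].
Convergents (p_i = a_i*p_{i-1} + p_{i-2}, q_i = a_i*q_{i-1} + q_{i-2} with p_{-2}=0, p_{-1}=1, q_{-2}=1, q_{-1}=0), until the denominator exceeds 10:
  i=0: a_0=4, p_0 = 4*1 + 0 = 4, q_0 = 4*0 + 1 = 1.
  i=1: a_1=4, p_1 = 4*4 + 1 = 17, q_1 = 4*1 + 0 = 4.
  i=2: a_2=2, p_2 = 2*17 + 4 = 38, q_2 = 2*4 + 1 = 9.
  i=3: a_3=1, p_3 = 1*38 + 17 = 55, q_3 = 1*9 + 4 = 13.
q_3 = 13 > 10, so the last convergent with denominator <= 10 is p_2/q_2 = 38/9.
The closest fraction with denominator <= 10 is either p_2/q_2 or the intermediate fraction (k*p_2 + p_1)/(k*q_2 + q_1) with the largest k >= 1 whose denominator stays <= 10; these approach x as k grows, and every other convergent or intermediate fraction in range is farther away.
Largest k: floor((10 - q_1)/q_2) = floor((10 - 4)/9) = 0.
Since k = 0, no intermediate fraction beyond p_2/q_2 has denominator <= 10, so the convergent 38/9 is the closest (its error is |258*9 - 38*61|/(61*9) = 4/549).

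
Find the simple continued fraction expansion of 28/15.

[1; 1, 6, 2]

Run the Euclidean algorithm on 28 and 15; the successive quotients are the partial quotients a_0, a_1, ... (each step inverts the fractional part left over by the previous one):
  28 = 1*15 + 13, so a_0 = 1.
  15 = 1*13 + 2, so a_1 = 1.
  13 = 6*2 + 1, so a_2 = 6.
  2 = 2*1 + 0, so a_3 = 2.
The remainder reaches 0 after 4 divisions, so the expansion has 4 partial quotients, read off in order.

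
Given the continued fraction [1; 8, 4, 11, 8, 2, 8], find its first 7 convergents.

Using the convergent recurrence p_i = a_i*p_{i-1} + p_{i-2}, q_i = a_i*q_{i-1} + q_{i-2} with p_{-2}=0, p_{-1}=1, q_{-2}=1, q_{-1}=0:
  i=0: a_0=1, p_0 = 1*1 + 0 = 1, q_0 = 1*0 + 1 = 1.
  i=1: a_1=8, p_1 = 8*1 + 1 = 9, q_1 = 8*1 + 0 = 8.
  i=2: a_2=4, p_2 = 4*9 + 1 = 37, q_2 = 4*8 + 1 = 33.
  i=3: a_3=11, p_3 = 11*37 + 9 = 416, q_3 = 11*33 + 8 = 371.
  i=4: a_4=8, p_4 = 8*416 + 37 = 3365, q_4 = 8*371 + 33 = 3001.
  i=5: a_5=2, p_5 = 2*3365 + 416 = 7146, q_5 = 2*3001 + 371 = 6373.
  i=6: a_6=8, p_6 = 8*7146 + 3365 = 60533, q_6 = 8*6373 + 3001 = 53985.

1/1, 9/8, 37/33, 416/371, 3365/3001, 7146/6373, 60533/53985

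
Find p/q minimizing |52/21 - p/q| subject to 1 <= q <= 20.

Expand x = 52/21 as a continued fraction with the Euclidean algorithm:
  52 = 2*21 + 10, so a_0 = 2.
  21 = 2*10 + 1, so a_1 = 2.
  10 = 10*1 + 0, so a_2 = 10.
so x = [2; 2, 10].
Convergents (p_i = a_i*p_{i-1} + p_{i-2}, q_i = a_i*q_{i-1} + q_{i-2} with p_{-2}=0, p_{-1}=1, q_{-2}=1, q_{-1}=0), until the denominator exceeds 20:
  i=0: a_0=2, p_0 = 2*1 + 0 = 2, q_0 = 2*0 + 1 = 1.
  i=1: a_1=2, p_1 = 2*2 + 1 = 5, q_1 = 2*1 + 0 = 2.
  i=2: a_2=10, p_2 = 10*5 + 2 = 52, q_2 = 10*2 + 1 = 21.
q_2 = 21 > 20, so the last convergent with denominator <= 20 is p_1/q_1 = 5/2.
The closest fraction with denominator <= 20 is either p_1/q_1 or the intermediate fraction (k*p_1 + p_0)/(k*q_1 + q_0) with the largest k >= 1 whose denominator stays <= 20; these approach x as k grows, and every other convergent or intermediate fraction in range is farther away.
Largest k: floor((20 - q_0)/q_1) = floor((20 - 1)/2) = 9.
That gives (9*5 + 2)/(9*2 + 1) = 47/19.
Compare the errors: |x - 5/2| = |52*2 - 5*21|/(21*2) = 1/42, and |x - 47/19| = |52*19 - 47*21|/(21*19) = 1/399.
Cross-multiplying, 1*42 = 42 < 399 = 1*399, so 1/399 is smaller: the intermediate fraction 47/19 is closer to x than 5/2.

47/19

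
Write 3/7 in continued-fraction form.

[0; 2, 3]

Run the Euclidean algorithm on 3 and 7; the successive quotients are the partial quotients a_0, a_1, ... (each step inverts the fractional part left over by the previous one):
  3 = 0*7 + 3, so a_0 = 0.
  7 = 2*3 + 1, so a_1 = 2.
  3 = 3*1 + 0, so a_2 = 3.
The remainder reaches 0 after 3 divisions, so the expansion has 3 partial quotients, read off in order.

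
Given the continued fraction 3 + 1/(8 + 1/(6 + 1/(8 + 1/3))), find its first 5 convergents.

3/1, 25/8, 153/49, 1249/400, 3900/1249

Using the convergent recurrence p_i = a_i*p_{i-1} + p_{i-2}, q_i = a_i*q_{i-1} + q_{i-2} with p_{-2}=0, p_{-1}=1, q_{-2}=1, q_{-1}=0:
  i=0: a_0=3, p_0 = 3*1 + 0 = 3, q_0 = 3*0 + 1 = 1.
  i=1: a_1=8, p_1 = 8*3 + 1 = 25, q_1 = 8*1 + 0 = 8.
  i=2: a_2=6, p_2 = 6*25 + 3 = 153, q_2 = 6*8 + 1 = 49.
  i=3: a_3=8, p_3 = 8*153 + 25 = 1249, q_3 = 8*49 + 8 = 400.
  i=4: a_4=3, p_4 = 3*1249 + 153 = 3900, q_4 = 3*400 + 49 = 1249.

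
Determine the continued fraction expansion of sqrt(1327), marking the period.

Write x_i = (sqrt(1327) + m_i)/d_i with (m_0, d_0) = (0, 1). a_0 = floor(sqrt(1327)) = 36, since 36^2 = 1296 <= 1327 < 1369 = 37^2.
Iterate m_{i+1} = d_i*a_i - m_i, d_{i+1} = (1327 - m_{i+1}^2)/d_i, a_{i+1} = floor((a_0 + m_{i+1})/d_{i+1}):
  m_1 = 1*36 - 0 = 36, d_1 = (1327 - 36^2)/1 = 31/1 = 31, a_1 = floor((36 + 36)/31) = 2.
  m_2 = 31*2 - 36 = 26, d_2 = (1327 - 26^2)/31 = 651/31 = 21, a_2 = floor((36 + 26)/21) = 2.
  m_3 = 21*2 - 26 = 16, d_3 = (1327 - 16^2)/21 = 1071/21 = 51, a_3 = floor((36 + 16)/51) = 1.
  m_4 = 51*1 - 16 = 35, d_4 = (1327 - 35^2)/51 = 102/51 = 2, a_4 = floor((36 + 35)/2) = 35.
  m_5 = 2*35 - 35 = 35, d_5 = (1327 - 35^2)/2 = 102/2 = 51, a_5 = floor((36 + 35)/51) = 1.
  m_6 = 51*1 - 35 = 16, d_6 = (1327 - 16^2)/51 = 1071/51 = 21, a_6 = floor((36 + 16)/21) = 2.
  m_7 = 21*2 - 16 = 26, d_7 = (1327 - 26^2)/21 = 651/21 = 31, a_7 = floor((36 + 26)/31) = 2.
  m_8 = 31*2 - 26 = 36, d_8 = (1327 - 36^2)/31 = 31/31 = 1, a_8 = floor((36 + 36)/1) = 72.
  m_9 = 1*72 - 36 = 36, d_9 = (1327 - 36^2)/1 = 31/1 = 31: (m_9, d_9) = (m_1, d_1) = (36, 31), so from here the quotients repeat a_1, ..., a_8; the period length is 8.
Hence the expansion of sqrt(1327) is a_0 = 36 followed by the repeating block 2, 2, 1, 35, 1, 2, 2, 72 (period 8).

[36; (2, 2, 1, 35, 1, 2, 2, 72)]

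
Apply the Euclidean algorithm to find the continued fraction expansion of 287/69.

Run the Euclidean algorithm on 287 and 69; the successive quotients are the partial quotients a_0, a_1, ... (each step inverts the fractional part left over by the previous one):
  287 = 4*69 + 11, so a_0 = 4.
  69 = 6*11 + 3, so a_1 = 6.
  11 = 3*3 + 2, so a_2 = 3.
  3 = 1*2 + 1, so a_3 = 1.
  2 = 2*1 + 0, so a_4 = 2.
The remainder reaches 0 after 5 divisions, so the expansion has 5 partial quotients, read off in order.

[4; 6, 3, 1, 2]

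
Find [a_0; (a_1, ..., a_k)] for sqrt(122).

[11; (22)]

Write x_i = (sqrt(122) + m_i)/d_i with (m_0, d_0) = (0, 1). a_0 = floor(sqrt(122)) = 11, since 11^2 = 121 <= 122 < 144 = 12^2.
Iterate m_{i+1} = d_i*a_i - m_i, d_{i+1} = (122 - m_{i+1}^2)/d_i, a_{i+1} = floor((a_0 + m_{i+1})/d_{i+1}):
  m_1 = 1*11 - 0 = 11, d_1 = (122 - 11^2)/1 = 1/1 = 1, a_1 = floor((11 + 11)/1) = 22.
  m_2 = 1*22 - 11 = 11, d_2 = (122 - 11^2)/1 = 1/1 = 1: (m_2, d_2) = (m_1, d_1) = (11, 1), so from here the quotient a_1 repeats; the period length is 1.
Hence the expansion of sqrt(122) is a_0 = 11 followed by the repeating block 22 (period 1).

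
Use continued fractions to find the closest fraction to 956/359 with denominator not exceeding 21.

Expand x = 956/359 as a continued fraction with the Euclidean algorithm:
  956 = 2*359 + 238, so a_0 = 2.
  359 = 1*238 + 121, so a_1 = 1.
  238 = 1*121 + 117, so a_2 = 1.
  121 = 1*117 + 4, so a_3 = 1.
  117 = 29*4 + 1, so a_4 = 29.
  4 = 4*1 + 0, so a_5 = 4.
so x = [2; 1, 1, 1, 29, 4].
Convergents (p_i = a_i*p_{i-1} + p_{i-2}, q_i = a_i*q_{i-1} + q_{i-2} with p_{-2}=0, p_{-1}=1, q_{-2}=1, q_{-1}=0), until the denominator exceeds 21:
  i=0: a_0=2, p_0 = 2*1 + 0 = 2, q_0 = 2*0 + 1 = 1.
  i=1: a_1=1, p_1 = 1*2 + 1 = 3, q_1 = 1*1 + 0 = 1.
  i=2: a_2=1, p_2 = 1*3 + 2 = 5, q_2 = 1*1 + 1 = 2.
  i=3: a_3=1, p_3 = 1*5 + 3 = 8, q_3 = 1*2 + 1 = 3.
  i=4: a_4=29, p_4 = 29*8 + 5 = 237, q_4 = 29*3 + 2 = 89.
q_4 = 89 > 21, so the last convergent with denominator <= 21 is p_3/q_3 = 8/3.
The closest fraction with denominator <= 21 is either p_3/q_3 or the intermediate fraction (k*p_3 + p_2)/(k*q_3 + q_2) with the largest k >= 1 whose denominator stays <= 21; these approach x as k grows, and every other convergent or intermediate fraction in range is farther away.
Largest k: floor((21 - q_2)/q_3) = floor((21 - 2)/3) = 6.
That gives (6*8 + 5)/(6*3 + 2) = 53/20.
Compare the errors: |x - 8/3| = |956*3 - 8*359|/(359*3) = 4/1077, and |x - 53/20| = |956*20 - 53*359|/(359*20) = 93/7180.
Cross-multiplying, 4*7180 = 28720 < 100161 = 93*1077, so 4/1077 is smaller: the convergent 8/3 is closer to x than 53/20.

8/3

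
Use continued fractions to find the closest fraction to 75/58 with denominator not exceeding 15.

13/10

Expand x = 75/58 as a continued fraction with the Euclidean algorithm:
  75 = 1*58 + 17, so a_0 = 1.
  58 = 3*17 + 7, so a_1 = 3.
  17 = 2*7 + 3, so a_2 = 2.
  7 = 2*3 + 1, so a_3 = 2.
  3 = 3*1 + 0, so a_4 = 3.
so x = [1; 3, 2, 2, 3].
Convergents (p_i = a_i*p_{i-1} + p_{i-2}, q_i = a_i*q_{i-1} + q_{i-2} with p_{-2}=0, p_{-1}=1, q_{-2}=1, q_{-1}=0), until the denominator exceeds 15:
  i=0: a_0=1, p_0 = 1*1 + 0 = 1, q_0 = 1*0 + 1 = 1.
  i=1: a_1=3, p_1 = 3*1 + 1 = 4, q_1 = 3*1 + 0 = 3.
  i=2: a_2=2, p_2 = 2*4 + 1 = 9, q_2 = 2*3 + 1 = 7.
  i=3: a_3=2, p_3 = 2*9 + 4 = 22, q_3 = 2*7 + 3 = 17.
q_3 = 17 > 15, so the last convergent with denominator <= 15 is p_2/q_2 = 9/7.
The closest fraction with denominator <= 15 is either p_2/q_2 or the intermediate fraction (k*p_2 + p_1)/(k*q_2 + q_1) with the largest k >= 1 whose denominator stays <= 15; these approach x as k grows, and every other convergent or intermediate fraction in range is farther away.
Largest k: floor((15 - q_1)/q_2) = floor((15 - 3)/7) = 1.
That gives (1*9 + 4)/(1*7 + 3) = 13/10.
Compare the errors: |x - 9/7| = |75*7 - 9*58|/(58*7) = 3/406, and |x - 13/10| = |75*10 - 13*58|/(58*10) = 4/580.
Cross-multiplying, 4*406 = 1624 < 1740 = 3*580, so 4/580 is smaller: the intermediate fraction 13/10 is closer to x than 9/7.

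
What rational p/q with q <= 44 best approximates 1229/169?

80/11

Expand x = 1229/169 as a continued fraction with the Euclidean algorithm:
  1229 = 7*169 + 46, so a_0 = 7.
  169 = 3*46 + 31, so a_1 = 3.
  46 = 1*31 + 15, so a_2 = 1.
  31 = 2*15 + 1, so a_3 = 2.
  15 = 15*1 + 0, so a_4 = 15.
so x = [7; 3, 1, 2, 15].
Convergents (p_i = a_i*p_{i-1} + p_{i-2}, q_i = a_i*q_{i-1} + q_{i-2} with p_{-2}=0, p_{-1}=1, q_{-2}=1, q_{-1}=0), until the denominator exceeds 44:
  i=0: a_0=7, p_0 = 7*1 + 0 = 7, q_0 = 7*0 + 1 = 1.
  i=1: a_1=3, p_1 = 3*7 + 1 = 22, q_1 = 3*1 + 0 = 3.
  i=2: a_2=1, p_2 = 1*22 + 7 = 29, q_2 = 1*3 + 1 = 4.
  i=3: a_3=2, p_3 = 2*29 + 22 = 80, q_3 = 2*4 + 3 = 11.
  i=4: a_4=15, p_4 = 15*80 + 29 = 1229, q_4 = 15*11 + 4 = 169.
q_4 = 169 > 44, so the last convergent with denominator <= 44 is p_3/q_3 = 80/11.
The closest fraction with denominator <= 44 is either p_3/q_3 or the intermediate fraction (k*p_3 + p_2)/(k*q_3 + q_2) with the largest k >= 1 whose denominator stays <= 44; these approach x as k grows, and every other convergent or intermediate fraction in range is farther away.
Largest k: floor((44 - q_2)/q_3) = floor((44 - 4)/11) = 3.
That gives (3*80 + 29)/(3*11 + 4) = 269/37.
Compare the errors: |x - 80/11| = |1229*11 - 80*169|/(169*11) = 1/1859, and |x - 269/37| = |1229*37 - 269*169|/(169*37) = 12/6253.
Cross-multiplying, 1*6253 = 6253 < 22308 = 12*1859, so 1/1859 is smaller: the convergent 80/11 is closer to x than 269/37.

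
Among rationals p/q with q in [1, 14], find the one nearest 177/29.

Expand x = 177/29 as a continued fraction with the Euclidean algorithm:
  177 = 6*29 + 3, so a_0 = 6.
  29 = 9*3 + 2, so a_1 = 9.
  3 = 1*2 + 1, so a_2 = 1.
  2 = 2*1 + 0, so a_3 = 2.
so x = [6; 9, 1, 2].
Convergents (p_i = a_i*p_{i-1} + p_{i-2}, q_i = a_i*q_{i-1} + q_{i-2} with p_{-2}=0, p_{-1}=1, q_{-2}=1, q_{-1}=0), until the denominator exceeds 14:
  i=0: a_0=6, p_0 = 6*1 + 0 = 6, q_0 = 6*0 + 1 = 1.
  i=1: a_1=9, p_1 = 9*6 + 1 = 55, q_1 = 9*1 + 0 = 9.
  i=2: a_2=1, p_2 = 1*55 + 6 = 61, q_2 = 1*9 + 1 = 10.
  i=3: a_3=2, p_3 = 2*61 + 55 = 177, q_3 = 2*10 + 9 = 29.
q_3 = 29 > 14, so the last convergent with denominator <= 14 is p_2/q_2 = 61/10.
The closest fraction with denominator <= 14 is either p_2/q_2 or the intermediate fraction (k*p_2 + p_1)/(k*q_2 + q_1) with the largest k >= 1 whose denominator stays <= 14; these approach x as k grows, and every other convergent or intermediate fraction in range is farther away.
Largest k: floor((14 - q_1)/q_2) = floor((14 - 9)/10) = 0.
Since k = 0, no intermediate fraction beyond p_2/q_2 has denominator <= 14, so the convergent 61/10 is the closest (its error is |177*10 - 61*29|/(29*10) = 1/290).

61/10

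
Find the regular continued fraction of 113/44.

[2; 1, 1, 3, 6]

Run the Euclidean algorithm on 113 and 44; the successive quotients are the partial quotients a_0, a_1, ... (each step inverts the fractional part left over by the previous one):
  113 = 2*44 + 25, so a_0 = 2.
  44 = 1*25 + 19, so a_1 = 1.
  25 = 1*19 + 6, so a_2 = 1.
  19 = 3*6 + 1, so a_3 = 3.
  6 = 6*1 + 0, so a_4 = 6.
The remainder reaches 0 after 5 divisions, so the expansion has 5 partial quotients, read off in order.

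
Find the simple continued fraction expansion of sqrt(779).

[27; (1, 10, 5, 2, 27, 2, 5, 10, 1, 54)]

Write x_i = (sqrt(779) + m_i)/d_i with (m_0, d_0) = (0, 1). a_0 = floor(sqrt(779)) = 27, since 27^2 = 729 <= 779 < 784 = 28^2.
Iterate m_{i+1} = d_i*a_i - m_i, d_{i+1} = (779 - m_{i+1}^2)/d_i, a_{i+1} = floor((a_0 + m_{i+1})/d_{i+1}):
  m_1 = 1*27 - 0 = 27, d_1 = (779 - 27^2)/1 = 50/1 = 50, a_1 = floor((27 + 27)/50) = 1.
  m_2 = 50*1 - 27 = 23, d_2 = (779 - 23^2)/50 = 250/50 = 5, a_2 = floor((27 + 23)/5) = 10.
  m_3 = 5*10 - 23 = 27, d_3 = (779 - 27^2)/5 = 50/5 = 10, a_3 = floor((27 + 27)/10) = 5.
  m_4 = 10*5 - 27 = 23, d_4 = (779 - 23^2)/10 = 250/10 = 25, a_4 = floor((27 + 23)/25) = 2.
  m_5 = 25*2 - 23 = 27, d_5 = (779 - 27^2)/25 = 50/25 = 2, a_5 = floor((27 + 27)/2) = 27.
  m_6 = 2*27 - 27 = 27, d_6 = (779 - 27^2)/2 = 50/2 = 25, a_6 = floor((27 + 27)/25) = 2.
  m_7 = 25*2 - 27 = 23, d_7 = (779 - 23^2)/25 = 250/25 = 10, a_7 = floor((27 + 23)/10) = 5.
  m_8 = 10*5 - 23 = 27, d_8 = (779 - 27^2)/10 = 50/10 = 5, a_8 = floor((27 + 27)/5) = 10.
  m_9 = 5*10 - 27 = 23, d_9 = (779 - 23^2)/5 = 250/5 = 50, a_9 = floor((27 + 23)/50) = 1.
  m_10 = 50*1 - 23 = 27, d_10 = (779 - 27^2)/50 = 50/50 = 1, a_10 = floor((27 + 27)/1) = 54.
  m_11 = 1*54 - 27 = 27, d_11 = (779 - 27^2)/1 = 50/1 = 50: (m_11, d_11) = (m_1, d_1) = (27, 50), so from here the quotients repeat a_1, ..., a_10; the period length is 10.
Hence the expansion of sqrt(779) is a_0 = 27 followed by the repeating block 1, 10, 5, 2, 27, 2, 5, 10, 1, 54 (period 10).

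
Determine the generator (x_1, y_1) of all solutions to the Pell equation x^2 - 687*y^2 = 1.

First expand sqrt(687) as a continued fraction. With x_i = (sqrt(687) + m_i)/d_i and (m_0, d_0) = (0, 1): a_0 = floor(sqrt(687)) = 26, since 26^2 = 676 <= 687 < 729 = 27^2.
Iterate m_{i+1} = d_i*a_i - m_i, d_{i+1} = (687 - m_{i+1}^2)/d_i, a_{i+1} = floor((a_0 + m_{i+1})/d_{i+1}):
  m_1 = 1*26 - 0 = 26, d_1 = (687 - 26^2)/1 = 11/1 = 11, a_1 = floor((26 + 26)/11) = 4.
  m_2 = 11*4 - 26 = 18, d_2 = (687 - 18^2)/11 = 363/11 = 33, a_2 = floor((26 + 18)/33) = 1.
  m_3 = 33*1 - 18 = 15, d_3 = (687 - 15^2)/33 = 462/33 = 14, a_3 = floor((26 + 15)/14) = 2.
  m_4 = 14*2 - 15 = 13, d_4 = (687 - 13^2)/14 = 518/14 = 37, a_4 = floor((26 + 13)/37) = 1.
  m_5 = 37*1 - 13 = 24, d_5 = (687 - 24^2)/37 = 111/37 = 3, a_5 = floor((26 + 24)/3) = 16.
  m_6 = 3*16 - 24 = 24, d_6 = (687 - 24^2)/3 = 111/3 = 37, a_6 = floor((26 + 24)/37) = 1.
  m_7 = 37*1 - 24 = 13, d_7 = (687 - 13^2)/37 = 518/37 = 14, a_7 = floor((26 + 13)/14) = 2.
  m_8 = 14*2 - 13 = 15, d_8 = (687 - 15^2)/14 = 462/14 = 33, a_8 = floor((26 + 15)/33) = 1.
  m_9 = 33*1 - 15 = 18, d_9 = (687 - 18^2)/33 = 363/33 = 11, a_9 = floor((26 + 18)/11) = 4.
  m_10 = 11*4 - 18 = 26, d_10 = (687 - 26^2)/11 = 11/11 = 1, a_10 = floor((26 + 26)/1) = 52.
  m_11 = 1*52 - 26 = 26, d_11 = (687 - 26^2)/1 = 11/1 = 11: (m_11, d_11) = (m_1, d_1) = (26, 11), so from here the quotients repeat a_1, ..., a_10; the period length is 10.
So sqrt(687) = [26; (4, 1, 2, 1, 16, 1, 2, 1, 4, 52)] with period length k = 10.
k is even, so the fundamental solution of x^2 - 687y^2 = 1 is (p_{k-1}, q_{k-1}) = (p_9, q_9); compute convergents through index 9.
Convergents (p_i = a_i*p_{i-1} + p_{i-2}, q_i = a_i*q_{i-1} + q_{i-2} with p_{-2}=0, p_{-1}=1, q_{-2}=1, q_{-1}=0):
  i=0: a_0=26, p_0 = 26*1 + 0 = 26, q_0 = 26*0 + 1 = 1.
  i=1: a_1=4, p_1 = 4*26 + 1 = 105, q_1 = 4*1 + 0 = 4.
  i=2: a_2=1, p_2 = 1*105 + 26 = 131, q_2 = 1*4 + 1 = 5.
  i=3: a_3=2, p_3 = 2*131 + 105 = 367, q_3 = 2*5 + 4 = 14.
  i=4: a_4=1, p_4 = 1*367 + 131 = 498, q_4 = 1*14 + 5 = 19.
  i=5: a_5=16, p_5 = 16*498 + 367 = 8335, q_5 = 16*19 + 14 = 318.
  i=6: a_6=1, p_6 = 1*8335 + 498 = 8833, q_6 = 1*318 + 19 = 337.
  i=7: a_7=2, p_7 = 2*8833 + 8335 = 26001, q_7 = 2*337 + 318 = 992.
  i=8: a_8=1, p_8 = 1*26001 + 8833 = 34834, q_8 = 1*992 + 337 = 1329.
  i=9: a_9=4, p_9 = 4*34834 + 26001 = 165337, q_9 = 4*1329 + 992 = 6308.
Check: 165337^2 - 687*6308^2 = 27336323569 - 27336323568 = 1, so (x, y) = (165337, 6308) solves the equation, and by the theorem it is the least positive solution.

(x, y) = (165337, 6308)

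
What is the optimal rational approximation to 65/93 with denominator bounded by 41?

7/10

Expand x = 65/93 as a continued fraction with the Euclidean algorithm:
  65 = 0*93 + 65, so a_0 = 0.
  93 = 1*65 + 28, so a_1 = 1.
  65 = 2*28 + 9, so a_2 = 2.
  28 = 3*9 + 1, so a_3 = 3.
  9 = 9*1 + 0, so a_4 = 9.
so x = [0; 1, 2, 3, 9].
Convergents (p_i = a_i*p_{i-1} + p_{i-2}, q_i = a_i*q_{i-1} + q_{i-2} with p_{-2}=0, p_{-1}=1, q_{-2}=1, q_{-1}=0), until the denominator exceeds 41:
  i=0: a_0=0, p_0 = 0*1 + 0 = 0, q_0 = 0*0 + 1 = 1.
  i=1: a_1=1, p_1 = 1*0 + 1 = 1, q_1 = 1*1 + 0 = 1.
  i=2: a_2=2, p_2 = 2*1 + 0 = 2, q_2 = 2*1 + 1 = 3.
  i=3: a_3=3, p_3 = 3*2 + 1 = 7, q_3 = 3*3 + 1 = 10.
  i=4: a_4=9, p_4 = 9*7 + 2 = 65, q_4 = 9*10 + 3 = 93.
q_4 = 93 > 41, so the last convergent with denominator <= 41 is p_3/q_3 = 7/10.
The closest fraction with denominator <= 41 is either p_3/q_3 or the intermediate fraction (k*p_3 + p_2)/(k*q_3 + q_2) with the largest k >= 1 whose denominator stays <= 41; these approach x as k grows, and every other convergent or intermediate fraction in range is farther away.
Largest k: floor((41 - q_2)/q_3) = floor((41 - 3)/10) = 3.
That gives (3*7 + 2)/(3*10 + 3) = 23/33.
Compare the errors: |x - 7/10| = |65*10 - 7*93|/(93*10) = 1/930, and |x - 23/33| = |65*33 - 23*93|/(93*33) = 6/3069.
Cross-multiplying, 1*3069 = 3069 < 5580 = 6*930, so 1/930 is smaller: the convergent 7/10 is closer to x than 23/33.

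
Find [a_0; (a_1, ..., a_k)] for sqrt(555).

[23; (1, 1, 3, 1, 3, 1, 1, 46)]

Write x_i = (sqrt(555) + m_i)/d_i with (m_0, d_0) = (0, 1). a_0 = floor(sqrt(555)) = 23, since 23^2 = 529 <= 555 < 576 = 24^2.
Iterate m_{i+1} = d_i*a_i - m_i, d_{i+1} = (555 - m_{i+1}^2)/d_i, a_{i+1} = floor((a_0 + m_{i+1})/d_{i+1}):
  m_1 = 1*23 - 0 = 23, d_1 = (555 - 23^2)/1 = 26/1 = 26, a_1 = floor((23 + 23)/26) = 1.
  m_2 = 26*1 - 23 = 3, d_2 = (555 - 3^2)/26 = 546/26 = 21, a_2 = floor((23 + 3)/21) = 1.
  m_3 = 21*1 - 3 = 18, d_3 = (555 - 18^2)/21 = 231/21 = 11, a_3 = floor((23 + 18)/11) = 3.
  m_4 = 11*3 - 18 = 15, d_4 = (555 - 15^2)/11 = 330/11 = 30, a_4 = floor((23 + 15)/30) = 1.
  m_5 = 30*1 - 15 = 15, d_5 = (555 - 15^2)/30 = 330/30 = 11, a_5 = floor((23 + 15)/11) = 3.
  m_6 = 11*3 - 15 = 18, d_6 = (555 - 18^2)/11 = 231/11 = 21, a_6 = floor((23 + 18)/21) = 1.
  m_7 = 21*1 - 18 = 3, d_7 = (555 - 3^2)/21 = 546/21 = 26, a_7 = floor((23 + 3)/26) = 1.
  m_8 = 26*1 - 3 = 23, d_8 = (555 - 23^2)/26 = 26/26 = 1, a_8 = floor((23 + 23)/1) = 46.
  m_9 = 1*46 - 23 = 23, d_9 = (555 - 23^2)/1 = 26/1 = 26: (m_9, d_9) = (m_1, d_1) = (23, 26), so from here the quotients repeat a_1, ..., a_8; the period length is 8.
Hence the expansion of sqrt(555) is a_0 = 23 followed by the repeating block 1, 1, 3, 1, 3, 1, 1, 46 (period 8).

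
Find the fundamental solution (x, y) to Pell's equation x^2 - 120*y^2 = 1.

First expand sqrt(120) as a continued fraction. With x_i = (sqrt(120) + m_i)/d_i and (m_0, d_0) = (0, 1): a_0 = floor(sqrt(120)) = 10, since 10^2 = 100 <= 120 < 121 = 11^2.
Iterate m_{i+1} = d_i*a_i - m_i, d_{i+1} = (120 - m_{i+1}^2)/d_i, a_{i+1} = floor((a_0 + m_{i+1})/d_{i+1}):
  m_1 = 1*10 - 0 = 10, d_1 = (120 - 10^2)/1 = 20/1 = 20, a_1 = floor((10 + 10)/20) = 1.
  m_2 = 20*1 - 10 = 10, d_2 = (120 - 10^2)/20 = 20/20 = 1, a_2 = floor((10 + 10)/1) = 20.
  m_3 = 1*20 - 10 = 10, d_3 = (120 - 10^2)/1 = 20/1 = 20: (m_3, d_3) = (m_1, d_1) = (10, 20), so from here the quotients repeat a_1, a_2; the period length is 2.
So sqrt(120) = [10; (1, 20)] with period length k = 2.
k is even, so the fundamental solution of x^2 - 120y^2 = 1 is (p_{k-1}, q_{k-1}) = (p_1, q_1); compute convergents through index 1.
Convergents (p_i = a_i*p_{i-1} + p_{i-2}, q_i = a_i*q_{i-1} + q_{i-2} with p_{-2}=0, p_{-1}=1, q_{-2}=1, q_{-1}=0):
  i=0: a_0=10, p_0 = 10*1 + 0 = 10, q_0 = 10*0 + 1 = 1.
  i=1: a_1=1, p_1 = 1*10 + 1 = 11, q_1 = 1*1 + 0 = 1.
Check: 11^2 - 120*1^2 = 121 - 120 = 1, so (x, y) = (11, 1) solves the equation, and by the theorem it is the least positive solution.

(x, y) = (11, 1)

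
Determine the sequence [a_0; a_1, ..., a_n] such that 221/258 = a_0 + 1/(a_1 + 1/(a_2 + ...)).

Run the Euclidean algorithm on 221 and 258; the successive quotients are the partial quotients a_0, a_1, ... (each step inverts the fractional part left over by the previous one):
  221 = 0*258 + 221, so a_0 = 0.
  258 = 1*221 + 37, so a_1 = 1.
  221 = 5*37 + 36, so a_2 = 5.
  37 = 1*36 + 1, so a_3 = 1.
  36 = 36*1 + 0, so a_4 = 36.
The remainder reaches 0 after 5 divisions, so the expansion has 5 partial quotients, read off in order.

[0; 1, 5, 1, 36]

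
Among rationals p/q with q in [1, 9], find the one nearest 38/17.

Expand x = 38/17 as a continued fraction with the Euclidean algorithm:
  38 = 2*17 + 4, so a_0 = 2.
  17 = 4*4 + 1, so a_1 = 4.
  4 = 4*1 + 0, so a_2 = 4.
so x = [2; 4, 4].
Convergents (p_i = a_i*p_{i-1} + p_{i-2}, q_i = a_i*q_{i-1} + q_{i-2} with p_{-2}=0, p_{-1}=1, q_{-2}=1, q_{-1}=0), until the denominator exceeds 9:
  i=0: a_0=2, p_0 = 2*1 + 0 = 2, q_0 = 2*0 + 1 = 1.
  i=1: a_1=4, p_1 = 4*2 + 1 = 9, q_1 = 4*1 + 0 = 4.
  i=2: a_2=4, p_2 = 4*9 + 2 = 38, q_2 = 4*4 + 1 = 17.
q_2 = 17 > 9, so the last convergent with denominator <= 9 is p_1/q_1 = 9/4.
The closest fraction with denominator <= 9 is either p_1/q_1 or the intermediate fraction (k*p_1 + p_0)/(k*q_1 + q_0) with the largest k >= 1 whose denominator stays <= 9; these approach x as k grows, and every other convergent or intermediate fraction in range is farther away.
Largest k: floor((9 - q_0)/q_1) = floor((9 - 1)/4) = 2.
That gives (2*9 + 2)/(2*4 + 1) = 20/9.
Compare the errors: |x - 9/4| = |38*4 - 9*17|/(17*4) = 1/68, and |x - 20/9| = |38*9 - 20*17|/(17*9) = 2/153.
Cross-multiplying, 2*68 = 136 < 153 = 1*153, so 2/153 is smaller: the intermediate fraction 20/9 is closer to x than 9/4.

20/9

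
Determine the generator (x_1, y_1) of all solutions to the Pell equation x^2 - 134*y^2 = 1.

(x, y) = (145925, 12606)

First expand sqrt(134) as a continued fraction. With x_i = (sqrt(134) + m_i)/d_i and (m_0, d_0) = (0, 1): a_0 = floor(sqrt(134)) = 11, since 11^2 = 121 <= 134 < 144 = 12^2.
Iterate m_{i+1} = d_i*a_i - m_i, d_{i+1} = (134 - m_{i+1}^2)/d_i, a_{i+1} = floor((a_0 + m_{i+1})/d_{i+1}):
  m_1 = 1*11 - 0 = 11, d_1 = (134 - 11^2)/1 = 13/1 = 13, a_1 = floor((11 + 11)/13) = 1.
  m_2 = 13*1 - 11 = 2, d_2 = (134 - 2^2)/13 = 130/13 = 10, a_2 = floor((11 + 2)/10) = 1.
  m_3 = 10*1 - 2 = 8, d_3 = (134 - 8^2)/10 = 70/10 = 7, a_3 = floor((11 + 8)/7) = 2.
  m_4 = 7*2 - 8 = 6, d_4 = (134 - 6^2)/7 = 98/7 = 14, a_4 = floor((11 + 6)/14) = 1.
  m_5 = 14*1 - 6 = 8, d_5 = (134 - 8^2)/14 = 70/14 = 5, a_5 = floor((11 + 8)/5) = 3.
  m_6 = 5*3 - 8 = 7, d_6 = (134 - 7^2)/5 = 85/5 = 17, a_6 = floor((11 + 7)/17) = 1.
  m_7 = 17*1 - 7 = 10, d_7 = (134 - 10^2)/17 = 34/17 = 2, a_7 = floor((11 + 10)/2) = 10.
  m_8 = 2*10 - 10 = 10, d_8 = (134 - 10^2)/2 = 34/2 = 17, a_8 = floor((11 + 10)/17) = 1.
  m_9 = 17*1 - 10 = 7, d_9 = (134 - 7^2)/17 = 85/17 = 5, a_9 = floor((11 + 7)/5) = 3.
  m_10 = 5*3 - 7 = 8, d_10 = (134 - 8^2)/5 = 70/5 = 14, a_10 = floor((11 + 8)/14) = 1.
  m_11 = 14*1 - 8 = 6, d_11 = (134 - 6^2)/14 = 98/14 = 7, a_11 = floor((11 + 6)/7) = 2.
  m_12 = 7*2 - 6 = 8, d_12 = (134 - 8^2)/7 = 70/7 = 10, a_12 = floor((11 + 8)/10) = 1.
  m_13 = 10*1 - 8 = 2, d_13 = (134 - 2^2)/10 = 130/10 = 13, a_13 = floor((11 + 2)/13) = 1.
  m_14 = 13*1 - 2 = 11, d_14 = (134 - 11^2)/13 = 13/13 = 1, a_14 = floor((11 + 11)/1) = 22.
  m_15 = 1*22 - 11 = 11, d_15 = (134 - 11^2)/1 = 13/1 = 13: (m_15, d_15) = (m_1, d_1) = (11, 13), so from here the quotients repeat a_1, ..., a_14; the period length is 14.
So sqrt(134) = [11; (1, 1, 2, 1, 3, 1, 10, 1, 3, 1, 2, 1, 1, 22)] with period length k = 14.
k is even, so the fundamental solution of x^2 - 134y^2 = 1 is (p_{k-1}, q_{k-1}) = (p_13, q_13); compute convergents through index 13.
Convergents (p_i = a_i*p_{i-1} + p_{i-2}, q_i = a_i*q_{i-1} + q_{i-2} with p_{-2}=0, p_{-1}=1, q_{-2}=1, q_{-1}=0):
  i=0: a_0=11, p_0 = 11*1 + 0 = 11, q_0 = 11*0 + 1 = 1.
  i=1: a_1=1, p_1 = 1*11 + 1 = 12, q_1 = 1*1 + 0 = 1.
  i=2: a_2=1, p_2 = 1*12 + 11 = 23, q_2 = 1*1 + 1 = 2.
  i=3: a_3=2, p_3 = 2*23 + 12 = 58, q_3 = 2*2 + 1 = 5.
  i=4: a_4=1, p_4 = 1*58 + 23 = 81, q_4 = 1*5 + 2 = 7.
  i=5: a_5=3, p_5 = 3*81 + 58 = 301, q_5 = 3*7 + 5 = 26.
  i=6: a_6=1, p_6 = 1*301 + 81 = 382, q_6 = 1*26 + 7 = 33.
  i=7: a_7=10, p_7 = 10*382 + 301 = 4121, q_7 = 10*33 + 26 = 356.
  i=8: a_8=1, p_8 = 1*4121 + 382 = 4503, q_8 = 1*356 + 33 = 389.
  i=9: a_9=3, p_9 = 3*4503 + 4121 = 17630, q_9 = 3*389 + 356 = 1523.
  i=10: a_10=1, p_10 = 1*17630 + 4503 = 22133, q_10 = 1*1523 + 389 = 1912.
  i=11: a_11=2, p_11 = 2*22133 + 17630 = 61896, q_11 = 2*1912 + 1523 = 5347.
  i=12: a_12=1, p_12 = 1*61896 + 22133 = 84029, q_12 = 1*5347 + 1912 = 7259.
  i=13: a_13=1, p_13 = 1*84029 + 61896 = 145925, q_13 = 1*7259 + 5347 = 12606.
Check: 145925^2 - 134*12606^2 = 21294105625 - 21294105624 = 1, so (x, y) = (145925, 12606) solves the equation, and by the theorem it is the least positive solution.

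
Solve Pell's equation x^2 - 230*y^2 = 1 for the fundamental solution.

First expand sqrt(230) as a continued fraction. With x_i = (sqrt(230) + m_i)/d_i and (m_0, d_0) = (0, 1): a_0 = floor(sqrt(230)) = 15, since 15^2 = 225 <= 230 < 256 = 16^2.
Iterate m_{i+1} = d_i*a_i - m_i, d_{i+1} = (230 - m_{i+1}^2)/d_i, a_{i+1} = floor((a_0 + m_{i+1})/d_{i+1}):
  m_1 = 1*15 - 0 = 15, d_1 = (230 - 15^2)/1 = 5/1 = 5, a_1 = floor((15 + 15)/5) = 6.
  m_2 = 5*6 - 15 = 15, d_2 = (230 - 15^2)/5 = 5/5 = 1, a_2 = floor((15 + 15)/1) = 30.
  m_3 = 1*30 - 15 = 15, d_3 = (230 - 15^2)/1 = 5/1 = 5: (m_3, d_3) = (m_1, d_1) = (15, 5), so from here the quotients repeat a_1, a_2; the period length is 2.
So sqrt(230) = [15; (6, 30)] with period length k = 2.
k is even, so the fundamental solution of x^2 - 230y^2 = 1 is (p_{k-1}, q_{k-1}) = (p_1, q_1); compute convergents through index 1.
Convergents (p_i = a_i*p_{i-1} + p_{i-2}, q_i = a_i*q_{i-1} + q_{i-2} with p_{-2}=0, p_{-1}=1, q_{-2}=1, q_{-1}=0):
  i=0: a_0=15, p_0 = 15*1 + 0 = 15, q_0 = 15*0 + 1 = 1.
  i=1: a_1=6, p_1 = 6*15 + 1 = 91, q_1 = 6*1 + 0 = 6.
Check: 91^2 - 230*6^2 = 8281 - 8280 = 1, so (x, y) = (91, 6) solves the equation, and by the theorem it is the least positive solution.

(x, y) = (91, 6)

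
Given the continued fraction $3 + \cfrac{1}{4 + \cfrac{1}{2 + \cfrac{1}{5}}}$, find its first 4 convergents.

3/1, 13/4, 29/9, 158/49

Using the convergent recurrence p_i = a_i*p_{i-1} + p_{i-2}, q_i = a_i*q_{i-1} + q_{i-2} with p_{-2}=0, p_{-1}=1, q_{-2}=1, q_{-1}=0:
  i=0: a_0=3, p_0 = 3*1 + 0 = 3, q_0 = 3*0 + 1 = 1.
  i=1: a_1=4, p_1 = 4*3 + 1 = 13, q_1 = 4*1 + 0 = 4.
  i=2: a_2=2, p_2 = 2*13 + 3 = 29, q_2 = 2*4 + 1 = 9.
  i=3: a_3=5, p_3 = 5*29 + 13 = 158, q_3 = 5*9 + 4 = 49.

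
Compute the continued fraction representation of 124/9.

[13; 1, 3, 2]

Run the Euclidean algorithm on 124 and 9; the successive quotients are the partial quotients a_0, a_1, ... (each step inverts the fractional part left over by the previous one):
  124 = 13*9 + 7, so a_0 = 13.
  9 = 1*7 + 2, so a_1 = 1.
  7 = 3*2 + 1, so a_2 = 3.
  2 = 2*1 + 0, so a_3 = 2.
The remainder reaches 0 after 4 divisions, so the expansion has 4 partial quotients, read off in order.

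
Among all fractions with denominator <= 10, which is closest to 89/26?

24/7

Expand x = 89/26 as a continued fraction with the Euclidean algorithm:
  89 = 3*26 + 11, so a_0 = 3.
  26 = 2*11 + 4, so a_1 = 2.
  11 = 2*4 + 3, so a_2 = 2.
  4 = 1*3 + 1, so a_3 = 1.
  3 = 3*1 + 0, so a_4 = 3.
so x = [3; 2, 2, 1, 3].
Convergents (p_i = a_i*p_{i-1} + p_{i-2}, q_i = a_i*q_{i-1} + q_{i-2} with p_{-2}=0, p_{-1}=1, q_{-2}=1, q_{-1}=0), until the denominator exceeds 10:
  i=0: a_0=3, p_0 = 3*1 + 0 = 3, q_0 = 3*0 + 1 = 1.
  i=1: a_1=2, p_1 = 2*3 + 1 = 7, q_1 = 2*1 + 0 = 2.
  i=2: a_2=2, p_2 = 2*7 + 3 = 17, q_2 = 2*2 + 1 = 5.
  i=3: a_3=1, p_3 = 1*17 + 7 = 24, q_3 = 1*5 + 2 = 7.
  i=4: a_4=3, p_4 = 3*24 + 17 = 89, q_4 = 3*7 + 5 = 26.
q_4 = 26 > 10, so the last convergent with denominator <= 10 is p_3/q_3 = 24/7.
The closest fraction with denominator <= 10 is either p_3/q_3 or the intermediate fraction (k*p_3 + p_2)/(k*q_3 + q_2) with the largest k >= 1 whose denominator stays <= 10; these approach x as k grows, and every other convergent or intermediate fraction in range is farther away.
Largest k: floor((10 - q_2)/q_3) = floor((10 - 5)/7) = 0.
Since k = 0, no intermediate fraction beyond p_3/q_3 has denominator <= 10, so the convergent 24/7 is the closest (its error is |89*7 - 24*26|/(26*7) = 1/182).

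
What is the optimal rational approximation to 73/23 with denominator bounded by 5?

16/5

Expand x = 73/23 as a continued fraction with the Euclidean algorithm:
  73 = 3*23 + 4, so a_0 = 3.
  23 = 5*4 + 3, so a_1 = 5.
  4 = 1*3 + 1, so a_2 = 1.
  3 = 3*1 + 0, so a_3 = 3.
so x = [3; 5, 1, 3].
Convergents (p_i = a_i*p_{i-1} + p_{i-2}, q_i = a_i*q_{i-1} + q_{i-2} with p_{-2}=0, p_{-1}=1, q_{-2}=1, q_{-1}=0), until the denominator exceeds 5:
  i=0: a_0=3, p_0 = 3*1 + 0 = 3, q_0 = 3*0 + 1 = 1.
  i=1: a_1=5, p_1 = 5*3 + 1 = 16, q_1 = 5*1 + 0 = 5.
  i=2: a_2=1, p_2 = 1*16 + 3 = 19, q_2 = 1*5 + 1 = 6.
q_2 = 6 > 5, so the last convergent with denominator <= 5 is p_1/q_1 = 16/5.
The closest fraction with denominator <= 5 is either p_1/q_1 or the intermediate fraction (k*p_1 + p_0)/(k*q_1 + q_0) with the largest k >= 1 whose denominator stays <= 5; these approach x as k grows, and every other convergent or intermediate fraction in range is farther away.
Largest k: floor((5 - q_0)/q_1) = floor((5 - 1)/5) = 0.
Since k = 0, no intermediate fraction beyond p_1/q_1 has denominator <= 5, so the convergent 16/5 is the closest (its error is |73*5 - 16*23|/(23*5) = 3/115).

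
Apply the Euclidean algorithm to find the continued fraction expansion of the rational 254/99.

[2; 1, 1, 3, 3, 4]

Run the Euclidean algorithm on 254 and 99; the successive quotients are the partial quotients a_0, a_1, ... (each step inverts the fractional part left over by the previous one):
  254 = 2*99 + 56, so a_0 = 2.
  99 = 1*56 + 43, so a_1 = 1.
  56 = 1*43 + 13, so a_2 = 1.
  43 = 3*13 + 4, so a_3 = 3.
  13 = 3*4 + 1, so a_4 = 3.
  4 = 4*1 + 0, so a_5 = 4.
The remainder reaches 0 after 6 divisions, so the expansion has 6 partial quotients, read off in order.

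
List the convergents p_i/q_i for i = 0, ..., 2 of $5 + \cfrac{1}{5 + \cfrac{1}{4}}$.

5/1, 26/5, 109/21

Using the convergent recurrence p_i = a_i*p_{i-1} + p_{i-2}, q_i = a_i*q_{i-1} + q_{i-2} with p_{-2}=0, p_{-1}=1, q_{-2}=1, q_{-1}=0:
  i=0: a_0=5, p_0 = 5*1 + 0 = 5, q_0 = 5*0 + 1 = 1.
  i=1: a_1=5, p_1 = 5*5 + 1 = 26, q_1 = 5*1 + 0 = 5.
  i=2: a_2=4, p_2 = 4*26 + 5 = 109, q_2 = 4*5 + 1 = 21.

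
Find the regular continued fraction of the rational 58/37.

Run the Euclidean algorithm on 58 and 37; the successive quotients are the partial quotients a_0, a_1, ... (each step inverts the fractional part left over by the previous one):
  58 = 1*37 + 21, so a_0 = 1.
  37 = 1*21 + 16, so a_1 = 1.
  21 = 1*16 + 5, so a_2 = 1.
  16 = 3*5 + 1, so a_3 = 3.
  5 = 5*1 + 0, so a_4 = 5.
The remainder reaches 0 after 5 divisions, so the expansion has 5 partial quotients, read off in order.

[1; 1, 1, 3, 5]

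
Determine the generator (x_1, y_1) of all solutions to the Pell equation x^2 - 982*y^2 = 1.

First expand sqrt(982) as a continued fraction. With x_i = (sqrt(982) + m_i)/d_i and (m_0, d_0) = (0, 1): a_0 = floor(sqrt(982)) = 31, since 31^2 = 961 <= 982 < 1024 = 32^2.
Iterate m_{i+1} = d_i*a_i - m_i, d_{i+1} = (982 - m_{i+1}^2)/d_i, a_{i+1} = floor((a_0 + m_{i+1})/d_{i+1}):
  m_1 = 1*31 - 0 = 31, d_1 = (982 - 31^2)/1 = 21/1 = 21, a_1 = floor((31 + 31)/21) = 2.
  m_2 = 21*2 - 31 = 11, d_2 = (982 - 11^2)/21 = 861/21 = 41, a_2 = floor((31 + 11)/41) = 1.
  m_3 = 41*1 - 11 = 30, d_3 = (982 - 30^2)/41 = 82/41 = 2, a_3 = floor((31 + 30)/2) = 30.
  m_4 = 2*30 - 30 = 30, d_4 = (982 - 30^2)/2 = 82/2 = 41, a_4 = floor((31 + 30)/41) = 1.
  m_5 = 41*1 - 30 = 11, d_5 = (982 - 11^2)/41 = 861/41 = 21, a_5 = floor((31 + 11)/21) = 2.
  m_6 = 21*2 - 11 = 31, d_6 = (982 - 31^2)/21 = 21/21 = 1, a_6 = floor((31 + 31)/1) = 62.
  m_7 = 1*62 - 31 = 31, d_7 = (982 - 31^2)/1 = 21/1 = 21: (m_7, d_7) = (m_1, d_1) = (31, 21), so from here the quotients repeat a_1, ..., a_6; the period length is 6.
So sqrt(982) = [31; (2, 1, 30, 1, 2, 62)] with period length k = 6.
k is even, so the fundamental solution of x^2 - 982y^2 = 1 is (p_{k-1}, q_{k-1}) = (p_5, q_5); compute convergents through index 5.
Convergents (p_i = a_i*p_{i-1} + p_{i-2}, q_i = a_i*q_{i-1} + q_{i-2} with p_{-2}=0, p_{-1}=1, q_{-2}=1, q_{-1}=0):
  i=0: a_0=31, p_0 = 31*1 + 0 = 31, q_0 = 31*0 + 1 = 1.
  i=1: a_1=2, p_1 = 2*31 + 1 = 63, q_1 = 2*1 + 0 = 2.
  i=2: a_2=1, p_2 = 1*63 + 31 = 94, q_2 = 1*2 + 1 = 3.
  i=3: a_3=30, p_3 = 30*94 + 63 = 2883, q_3 = 30*3 + 2 = 92.
  i=4: a_4=1, p_4 = 1*2883 + 94 = 2977, q_4 = 1*92 + 3 = 95.
  i=5: a_5=2, p_5 = 2*2977 + 2883 = 8837, q_5 = 2*95 + 92 = 282.
Check: 8837^2 - 982*282^2 = 78092569 - 78092568 = 1, so (x, y) = (8837, 282) solves the equation, and by the theorem it is the least positive solution.

(x, y) = (8837, 282)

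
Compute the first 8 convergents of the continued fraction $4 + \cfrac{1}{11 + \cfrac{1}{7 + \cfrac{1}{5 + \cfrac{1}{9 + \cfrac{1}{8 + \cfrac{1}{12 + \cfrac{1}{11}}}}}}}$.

Using the convergent recurrence p_i = a_i*p_{i-1} + p_{i-2}, q_i = a_i*q_{i-1} + q_{i-2} with p_{-2}=0, p_{-1}=1, q_{-2}=1, q_{-1}=0:
  i=0: a_0=4, p_0 = 4*1 + 0 = 4, q_0 = 4*0 + 1 = 1.
  i=1: a_1=11, p_1 = 11*4 + 1 = 45, q_1 = 11*1 + 0 = 11.
  i=2: a_2=7, p_2 = 7*45 + 4 = 319, q_2 = 7*11 + 1 = 78.
  i=3: a_3=5, p_3 = 5*319 + 45 = 1640, q_3 = 5*78 + 11 = 401.
  i=4: a_4=9, p_4 = 9*1640 + 319 = 15079, q_4 = 9*401 + 78 = 3687.
  i=5: a_5=8, p_5 = 8*15079 + 1640 = 122272, q_5 = 8*3687 + 401 = 29897.
  i=6: a_6=12, p_6 = 12*122272 + 15079 = 1482343, q_6 = 12*29897 + 3687 = 362451.
  i=7: a_7=11, p_7 = 11*1482343 + 122272 = 16428045, q_7 = 11*362451 + 29897 = 4016858.

4/1, 45/11, 319/78, 1640/401, 15079/3687, 122272/29897, 1482343/362451, 16428045/4016858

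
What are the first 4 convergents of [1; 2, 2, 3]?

Using the convergent recurrence p_i = a_i*p_{i-1} + p_{i-2}, q_i = a_i*q_{i-1} + q_{i-2} with p_{-2}=0, p_{-1}=1, q_{-2}=1, q_{-1}=0:
  i=0: a_0=1, p_0 = 1*1 + 0 = 1, q_0 = 1*0 + 1 = 1.
  i=1: a_1=2, p_1 = 2*1 + 1 = 3, q_1 = 2*1 + 0 = 2.
  i=2: a_2=2, p_2 = 2*3 + 1 = 7, q_2 = 2*2 + 1 = 5.
  i=3: a_3=3, p_3 = 3*7 + 3 = 24, q_3 = 3*5 + 2 = 17.

1/1, 3/2, 7/5, 24/17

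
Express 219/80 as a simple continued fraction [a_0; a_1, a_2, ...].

Run the Euclidean algorithm on 219 and 80; the successive quotients are the partial quotients a_0, a_1, ... (each step inverts the fractional part left over by the previous one):
  219 = 2*80 + 59, so a_0 = 2.
  80 = 1*59 + 21, so a_1 = 1.
  59 = 2*21 + 17, so a_2 = 2.
  21 = 1*17 + 4, so a_3 = 1.
  17 = 4*4 + 1, so a_4 = 4.
  4 = 4*1 + 0, so a_5 = 4.
The remainder reaches 0 after 6 divisions, so the expansion has 6 partial quotients, read off in order.

[2; 1, 2, 1, 4, 4]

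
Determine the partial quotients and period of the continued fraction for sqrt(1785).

[42; (4, 84)]

Write x_i = (sqrt(1785) + m_i)/d_i with (m_0, d_0) = (0, 1). a_0 = floor(sqrt(1785)) = 42, since 42^2 = 1764 <= 1785 < 1849 = 43^2.
Iterate m_{i+1} = d_i*a_i - m_i, d_{i+1} = (1785 - m_{i+1}^2)/d_i, a_{i+1} = floor((a_0 + m_{i+1})/d_{i+1}):
  m_1 = 1*42 - 0 = 42, d_1 = (1785 - 42^2)/1 = 21/1 = 21, a_1 = floor((42 + 42)/21) = 4.
  m_2 = 21*4 - 42 = 42, d_2 = (1785 - 42^2)/21 = 21/21 = 1, a_2 = floor((42 + 42)/1) = 84.
  m_3 = 1*84 - 42 = 42, d_3 = (1785 - 42^2)/1 = 21/1 = 21: (m_3, d_3) = (m_1, d_1) = (42, 21), so from here the quotients repeat a_1, a_2; the period length is 2.
Hence the expansion of sqrt(1785) is a_0 = 42 followed by the repeating block 4, 84 (period 2).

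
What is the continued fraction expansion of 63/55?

[1; 6, 1, 7]

Run the Euclidean algorithm on 63 and 55; the successive quotients are the partial quotients a_0, a_1, ... (each step inverts the fractional part left over by the previous one):
  63 = 1*55 + 8, so a_0 = 1.
  55 = 6*8 + 7, so a_1 = 6.
  8 = 1*7 + 1, so a_2 = 1.
  7 = 7*1 + 0, so a_3 = 7.
The remainder reaches 0 after 4 divisions, so the expansion has 4 partial quotients, read off in order.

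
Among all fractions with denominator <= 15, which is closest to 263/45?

76/13

Expand x = 263/45 as a continued fraction with the Euclidean algorithm:
  263 = 5*45 + 38, so a_0 = 5.
  45 = 1*38 + 7, so a_1 = 1.
  38 = 5*7 + 3, so a_2 = 5.
  7 = 2*3 + 1, so a_3 = 2.
  3 = 3*1 + 0, so a_4 = 3.
so x = [5; 1, 5, 2, 3].
Convergents (p_i = a_i*p_{i-1} + p_{i-2}, q_i = a_i*q_{i-1} + q_{i-2} with p_{-2}=0, p_{-1}=1, q_{-2}=1, q_{-1}=0), until the denominator exceeds 15:
  i=0: a_0=5, p_0 = 5*1 + 0 = 5, q_0 = 5*0 + 1 = 1.
  i=1: a_1=1, p_1 = 1*5 + 1 = 6, q_1 = 1*1 + 0 = 1.
  i=2: a_2=5, p_2 = 5*6 + 5 = 35, q_2 = 5*1 + 1 = 6.
  i=3: a_3=2, p_3 = 2*35 + 6 = 76, q_3 = 2*6 + 1 = 13.
  i=4: a_4=3, p_4 = 3*76 + 35 = 263, q_4 = 3*13 + 6 = 45.
q_4 = 45 > 15, so the last convergent with denominator <= 15 is p_3/q_3 = 76/13.
The closest fraction with denominator <= 15 is either p_3/q_3 or the intermediate fraction (k*p_3 + p_2)/(k*q_3 + q_2) with the largest k >= 1 whose denominator stays <= 15; these approach x as k grows, and every other convergent or intermediate fraction in range is farther away.
Largest k: floor((15 - q_2)/q_3) = floor((15 - 6)/13) = 0.
Since k = 0, no intermediate fraction beyond p_3/q_3 has denominator <= 15, so the convergent 76/13 is the closest (its error is |263*13 - 76*45|/(45*13) = 1/585).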